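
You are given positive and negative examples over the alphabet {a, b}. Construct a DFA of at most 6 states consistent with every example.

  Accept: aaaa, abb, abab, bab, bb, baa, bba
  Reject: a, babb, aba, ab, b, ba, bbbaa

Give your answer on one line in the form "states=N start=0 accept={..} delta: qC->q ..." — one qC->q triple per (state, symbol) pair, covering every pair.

Fold the examples into a partial DFA from state 0: repeatedly fix the first undefined (state, symbol) met by the shortest-then-alphabetical prefix, trying targets in increasing order and rejecting any under which an Accept and a Reject string meet in one state with the same remainder; add a state when all current targets are rejected. Accepting states are where Accept strings end.
a: 0a undefined. 0a->0: no, aaaa/a meet in 0. Open state 1: 0a->1.
b: 0b undefined. 0b->0: no, abb/babb meet in 1 with "bb" left. 0b->1: no, bb/ab meet in 1 with "b" left. Open state 2: 0b->2.
aa: 1a undefined. 1a->0: ok.
ab: 1b undefined. 1b->0: no, aaaa/ab meet in 0. 1b->1: no, aaaa/aba meet in 0. 1b->2: ok.
ba: 2a undefined. 2a->0: no, aaaa/aba meet in 0. 2a->1: no, abb/babb meet in 2 with "b" left. 2a->2: no, baa/aba meet in 2. Open state 3: 2a->3.
bb: 2b undefined. 2b->0: no, baa/bbbaa meet in 3 with "a" left. 2b->1: no, abb/a meet in 1. 2b->2: no, abb/ab meet in 2. 2b->3: no, abb/aba meet in 3. Open state 4: 2b->4.
baa: 3a undefined. 3a->0: ok.
bab: 3b undefined. 3b->0: ok.
bba: 4a undefined. 4a->0: ok.
bbb: 4b undefined. 4b->0: no, aaaa/bbbaa meet in 0. 4b->1: ok.
All examples now run through 5 states with every (state, symbol) defined. Accept strings end in {0,4}, Reject strings end in {1,2,3}; accept={0,4}.

states=5 start=0 accept={0,4} delta: 0a->1 0b->2 1a->0 1b->2 2a->3 2b->4 3a->0 3b->0 4a->0 4b->1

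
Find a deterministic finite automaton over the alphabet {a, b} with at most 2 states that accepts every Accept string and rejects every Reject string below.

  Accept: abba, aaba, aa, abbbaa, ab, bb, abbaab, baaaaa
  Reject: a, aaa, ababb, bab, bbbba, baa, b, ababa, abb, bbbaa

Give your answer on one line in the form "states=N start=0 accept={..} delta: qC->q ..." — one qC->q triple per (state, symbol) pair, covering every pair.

states=2 start=0 accept={0} delta: 0a->1 0b->1 1a->0 1b->0

Grow the machine one transition at a time. Run the examples from 0; the earliest place one falls off (shortest prefix, ties alphabetical) gets sent to the lowest-numbered state that keeps every Accept/Reject pair distinguishable — a pair clashes when both reach the same state with identical unread suffix — and to a fresh state only if none does.
a: 0a undefined. 0a->0: no, aa/a meet in 0. Open state 1: 0a->1.
b: 0b undefined. 0b->0: no, aa/baa meet in 1 with "a" left. 0b->1: ok.
aa: 1a undefined. 1a->0: ok.
ab: 1b undefined. 1b->0: ok.
All examples now run through 2 states with every (state, symbol) defined. Accept strings end in {0}, Reject strings end in {1}; accept={0}.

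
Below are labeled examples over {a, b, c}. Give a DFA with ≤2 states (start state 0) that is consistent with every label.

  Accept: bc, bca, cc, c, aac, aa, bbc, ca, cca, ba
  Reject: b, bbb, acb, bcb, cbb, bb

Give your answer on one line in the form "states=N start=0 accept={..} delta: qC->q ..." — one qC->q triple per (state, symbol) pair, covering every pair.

State merging on the prefix tree: take the shortest (then alphabetical) example prefix whose next move is undefined and point that move at state 0, else 1, else 2, ...; a target is out if some Accept/Reject pair would then sit in one state with the same input left (inseparable). If every existing state is out, open a new one.
a: 0a undefined. 0a->0: ok.
b: 0b undefined. 0b->0: no, aa/b meet in 0. Open state 1: 0b->1.
c: 0c undefined. 0c->0: ok.
ba: 1a undefined. 1a->0: ok.
bb: 1b undefined. 1b->0: no, cc/cbb meet in 0. 1b->1: ok.
bc: 1c undefined. 1c->0: ok.
All examples now run through 2 states with every (state, symbol) defined. Accept strings end in {0}, Reject strings end in {1}; accept={0}.

states=2 start=0 accept={0} delta: 0a->0 0b->1 0c->0 1a->0 1b->1 1c->0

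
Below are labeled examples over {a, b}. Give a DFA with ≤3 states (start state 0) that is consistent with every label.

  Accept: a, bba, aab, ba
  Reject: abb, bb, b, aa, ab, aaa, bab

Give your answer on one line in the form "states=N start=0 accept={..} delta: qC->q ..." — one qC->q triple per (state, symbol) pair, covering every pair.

Grow the machine one transition at a time. Run the examples from 0; the earliest place one falls off (shortest prefix, ties alphabetical) gets sent to the lowest-numbered state that keeps every Accept/Reject pair distinguishable — a pair clashes when both reach the same state with identical unread suffix — and to a fresh state only if none does.
a: 0a undefined. 0a->0: no, a/aa meet in 0. Open state 1: 0a->1.
b: 0b undefined. 0b->0: ok.
aa: 1a undefined. 1a->0: no, a/aaa meet in 1. 1a->1: no, a/aa meet in 1. Open state 2: 1a->2.
ab: 1b undefined. 1b->0: ok.
aaa: 2a undefined. 2a->0: ok.
aab: 2b undefined. 2b->0: no, aab/abb meet in 0. 2b->1: ok.
All examples now run through 3 states with every (state, symbol) defined. Accept strings end in {1}, Reject strings end in {0,2}; accept={1}.

states=3 start=0 accept={1} delta: 0a->1 0b->0 1a->2 1b->0 2a->0 2b->1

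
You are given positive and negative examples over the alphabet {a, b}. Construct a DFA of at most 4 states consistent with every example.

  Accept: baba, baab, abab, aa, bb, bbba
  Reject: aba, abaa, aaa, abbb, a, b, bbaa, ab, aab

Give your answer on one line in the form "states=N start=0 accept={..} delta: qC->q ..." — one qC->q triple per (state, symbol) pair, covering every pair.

states=4 start=0 accept={0,3} delta: 0a->1 0b->2 1a->0 1b->2 2a->2 2b->3 3a->0 3b->1

Grow the machine one transition at a time. Run the examples from 0; the earliest place one falls off (shortest prefix, ties alphabetical) gets sent to the lowest-numbered state that keeps every Accept/Reject pair distinguishable — a pair clashes when both reach the same state with identical unread suffix — and to a fresh state only if none does.
a: 0a undefined. 0a->0: no, aa/aaa meet in 0. Open state 1: 0a->1.
b: 0b undefined. 0b->0: no, baba/aba meet in 1 with "ba" left. 0b->1: no, bb/ab meet in 1 with "b" left. Open state 2: 0b->2.
aa: 1a undefined. 1a->0: ok.
ab: 1b undefined. 1b->0: no, abab/abaa meet in 0. 1b->1: no, abab/b meet in 2. 1b->2: ok.
ba: 2a undefined. 2a->0: no, baba/aba meet in 0. 2a->1: no, baba/aba meet in 1. 2a->2: ok.
bb: 2b undefined. 2b->0: no, baba/aaa meet in 1. 2b->1: no, baab/aaa meet in 1. 2b->2: no, baba/aba meet in 2. Open state 3: 2b->3.
bba: 3a undefined. 3a->0: ok.
bbb: 3b undefined. 3b->0: no, baba/abbb meet in 0. 3b->1: ok.
All examples now run through 4 states with every (state, symbol) defined. Accept strings end in {0,3}, Reject strings end in {1,2}; accept={0,3}.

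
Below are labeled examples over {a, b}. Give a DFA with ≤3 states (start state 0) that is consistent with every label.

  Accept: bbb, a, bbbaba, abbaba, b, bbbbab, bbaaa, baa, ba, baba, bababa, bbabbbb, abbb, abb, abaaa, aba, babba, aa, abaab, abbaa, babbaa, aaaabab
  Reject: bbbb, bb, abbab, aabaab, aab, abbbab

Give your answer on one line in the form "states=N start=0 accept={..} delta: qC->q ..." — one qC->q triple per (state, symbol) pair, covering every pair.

states=3 start=0 accept={1,2} delta: 0a->1 0b->2 1a->2 1b->1 2a->1 2b->0

Fold the examples into a partial DFA from state 0: repeatedly fix the first undefined (state, symbol) met by the shortest-then-alphabetical prefix, trying targets in increasing order and rejecting any under which an Accept and a Reject string meet in one state with the same remainder; add a state when all current targets are rejected. Accepting states are where Accept strings end.
a: 0a undefined. 0a->0: no, b/aab meet in 0 with "b" left. Open state 1: 0a->1.
b: 0b undefined. 0b->0: no, bbb/bbbb meet in 0. 0b->1: no, bbbbab/abbbab meet in 1 with "bbbab" left. Open state 2: 0b->2.
aa: 1a undefined. 1a->0: no, b/aab meet in 2. 1a->1: no, abaab/aabaab meet in 1 with "baab" left. 1a->2: ok.
ab: 1b undefined. 1b->0: no, abbb/bb meet in 2 with "b" left. 1b->1: ok.
ba: 2a undefined. 2a->0: no, aaaabab/bb meet in 2 with "b" left. 2a->1: ok.
bb: 2b undefined. 2b->0: ok.
All examples now run through 3 states with every (state, symbol) defined. Accept strings end in {1,2}, Reject strings end in {0}; accept={1,2}.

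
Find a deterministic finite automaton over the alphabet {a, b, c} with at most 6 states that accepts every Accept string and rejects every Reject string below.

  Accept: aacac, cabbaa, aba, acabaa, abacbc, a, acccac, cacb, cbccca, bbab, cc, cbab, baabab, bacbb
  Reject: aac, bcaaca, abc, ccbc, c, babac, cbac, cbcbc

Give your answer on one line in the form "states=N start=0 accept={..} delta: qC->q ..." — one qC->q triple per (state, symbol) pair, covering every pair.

states=5 start=0 accept={0,2,4} delta: 0a->0 0b->0 0c->1 1a->1 1b->2 1c->2 2a->3 2b->0 2c->4 3a->0 3b->0 3c->1 4a->2 4b->0 4c->2

Grow the machine one transition at a time. Run the examples from 0; the earliest place one falls off (shortest prefix, ties alphabetical) gets sent to the lowest-numbered state that keeps every Accept/Reject pair distinguishable — a pair clashes when both reach the same state with identical unread suffix — and to a fresh state only if none does.
a: 0a undefined. 0a->0: ok.
b: 0b undefined. 0b->0: ok.
c: 0c undefined. 0c->0: no, aacac/aac meet in 0. Open state 1: 0c->1.
ca: 1a undefined. 1a->0: no, aacac/aac meet in 1. 1a->1: ok.
cb: 1b undefined. 1b->0: no, abacbc/aac meet in 1. 1b->1: no, aacac/cbac meet in 1 with "c" left. Open state 2: 1b->2.
cc: 1c undefined. 1c->0: no, aacac/bcaaca meet in 0. 1c->1: no, aacac/aac meet in 1. 1c->2: ok.
cba: 2a undefined. 2a->0: no, aba/bcaaca meet in 0. 2a->1: no, aacac/cbac meet in 2. 2a->2: no, aacac/bcaaca meet in 2. Open state 3: 2a->3.
cbc: 2c undefined. 2c->0: no, acccac/aac meet in 1. 2c->1: no, abacbc/aac meet in 1. 2c->2: no, acccac/cbac meet in 3 with "c" left. 2c->3: no, abacbc/bcaaca meet in 3. Open state 4: 2c->4.
ccb: 2b undefined. 2b->0: ok.
cbab: 3b undefined. 3b->0: ok.
cbac: 3c undefined. 3c->0: no, cabbaa/cbac meet in 0. 3c->1: ok.
cbcb: 4b undefined. 4b->0: ok.
cbcc: 4c undefined. 4c->0: no, cbccca/aac meet in 1. 4c->1: no, cbccca/bcaaca meet in 3. 4c->2: ok.
accca: 4a undefined. 4a->0: no, acccac/aac meet in 1. 4a->1: no, cbccca/aac meet in 1. 4a->2: ok.
acabaa: 3a undefined. 3a->0: ok.
All examples now run through 5 states with every (state, symbol) defined. Accept strings end in {0,2,4}, Reject strings end in {1,3}; accept={0,2,4}.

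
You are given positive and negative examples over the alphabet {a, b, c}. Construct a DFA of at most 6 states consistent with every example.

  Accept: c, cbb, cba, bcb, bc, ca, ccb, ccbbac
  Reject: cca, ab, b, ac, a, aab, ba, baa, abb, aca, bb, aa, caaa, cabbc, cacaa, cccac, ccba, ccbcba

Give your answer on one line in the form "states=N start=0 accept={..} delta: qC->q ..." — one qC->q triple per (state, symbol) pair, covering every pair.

State merging on the prefix tree: take the shortest (then alphabetical) example prefix whose next move is undefined and point that move at state 0, else 1, else 2, ...; a target is out if some Accept/Reject pair would then sit in one state with the same input left (inseparable). If every existing state is out, open a new one.
a: 0a undefined. 0a->0: no, c/ac meet in 0 with "c" left. Open state 1: 0a->1.
b: 0b undefined. 0b->0: ok.
c: 0c undefined. 0c->0: no, c/b meet in 0. 0c->1: no, c/a meet in 1. Open state 2: 0c->2.
aa: 1a undefined. 1a->0: ok.
ab: 1b undefined. 1b->0: ok.
ac: 1c undefined. 1c->0: ok.
ca: 2a undefined. 2a->0: no, c/cabbc meet in 2. 2a->1: no, c/cabbc meet in 2. 2a->2: no, c/caaa meet in 2. Open state 3: 2a->3.
cb: 2b undefined. 2b->0: no, cbb/ab meet in 0. 2b->1: no, cbb/ab meet in 0. 2b->2: ok.
cc: 2c undefined. 2c->0: no, cba/ccbcba meet in 3. 2c->1: no, cba/ccbcba meet in 3. 2c->2: no, cba/cca meet in 3. 2c->3: ok.
caa: 3a undefined. 3a->0: ok.
cab: 3b undefined. 3b->0: no, c/cabbc meet in 2. 3b->1: no, c/cabbc meet in 2. 3b->2: no, cba/cabbc meet in 3. 3b->3: ok.
cac: 3c undefined. 3c->0: ok.
All examples now run through 4 states with every (state, symbol) defined. Accept strings end in {2,3}, Reject strings end in {0,1}; accept={2,3}.

states=4 start=0 accept={2,3} delta: 0a->1 0b->0 0c->2 1a->0 1b->0 1c->0 2a->3 2b->2 2c->3 3a->0 3b->3 3c->0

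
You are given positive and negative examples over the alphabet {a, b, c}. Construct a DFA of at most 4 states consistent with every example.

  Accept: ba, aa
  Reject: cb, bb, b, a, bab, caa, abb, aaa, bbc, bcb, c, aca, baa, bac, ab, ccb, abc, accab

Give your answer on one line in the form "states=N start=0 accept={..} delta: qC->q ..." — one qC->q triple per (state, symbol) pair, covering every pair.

states=3 start=0 accept={0} delta: 0a->1 0b->1 0c->1 1a->0 1b->1 1c->2 2a->1 2b->1 2c->0

State merging on the prefix tree: take the shortest (then alphabetical) example prefix whose next move is undefined and point that move at state 0, else 1, else 2, ...; a target is out if some Accept/Reject pair would then sit in one state with the same input left (inseparable). If every existing state is out, open a new one.
a: 0a undefined. 0a->0: no, aa/a meet in 0. Open state 1: 0a->1.
b: 0b undefined. 0b->0: no, ba/a meet in 1. 0b->1: ok.
c: 0c undefined. 0c->0: no, ba/caa meet in 1 with "a" left. 0c->1: ok.
aa: 1a undefined. 1a->0: ok.
ab: 1b undefined. 1b->0: no, ba/cb meet in 0. 1b->1: ok.
ac: 1c undefined. 1c->0: no, ba/bbc meet in 0. 1c->1: no, ba/aca meet in 0. Open state 2: 1c->2.
aca: 2a undefined. 2a->0: no, ba/aca meet in 0. 2a->1: ok.
acc: 2c undefined. 2c->0: ok.
bcb: 2b undefined. 2b->0: no, ba/bcb meet in 0. 2b->1: ok.
All examples now run through 3 states with every (state, symbol) defined. Accept strings end in {0}, Reject strings end in {1,2}; accept={0}.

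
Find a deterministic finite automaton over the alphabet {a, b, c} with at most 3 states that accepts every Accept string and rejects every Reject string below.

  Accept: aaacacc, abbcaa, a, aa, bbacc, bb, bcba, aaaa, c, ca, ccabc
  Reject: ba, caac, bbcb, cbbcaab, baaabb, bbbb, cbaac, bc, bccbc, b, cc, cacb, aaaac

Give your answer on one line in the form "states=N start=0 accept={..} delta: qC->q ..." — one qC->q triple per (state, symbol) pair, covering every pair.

states=3 start=0 accept={1} delta: 0a->1 0b->2 0c->1 1a->1 1b->0 1c->0 2a->0 2b->1 2c->2

Fold the examples into a partial DFA from state 0: repeatedly fix the first undefined (state, symbol) met by the shortest-then-alphabetical prefix, trying targets in increasing order and rejecting any under which an Accept and a Reject string meet in one state with the same remainder; add a state when all current targets are rejected. Accepting states are where Accept strings end.
a: 0a undefined. 0a->0: no, c/aaaac meet in 0 with "c" left. Open state 1: 0a->1.
b: 0b undefined. 0b->0: no, a/ba meet in 1. 0b->1: no, a/b meet in 1. Open state 2: 0b->2.
c: 0c undefined. 0c->0: no, c/cc meet in 0. 0c->1: ok.
aa: 1a undefined. 1a->0: no, a/aaaac meet in 1. 1a->1: ok.
ab: 1b undefined. 1b->0: ok.
ba: 2a undefined. 2a->0: ok.
bb: 2b undefined. 2b->0: no, bb/ba meet in 0. 2b->1: ok.
bc: 2c undefined. 2c->0: no, abbcaa/bccbc meet in 1. 2c->1: no, abbcaa/bc meet in 1. 2c->2: ok.
cc: 1c undefined. 1c->0: ok.
All examples now run through 3 states with every (state, symbol) defined. Accept strings end in {1}, Reject strings end in {0,2}; accept={1}.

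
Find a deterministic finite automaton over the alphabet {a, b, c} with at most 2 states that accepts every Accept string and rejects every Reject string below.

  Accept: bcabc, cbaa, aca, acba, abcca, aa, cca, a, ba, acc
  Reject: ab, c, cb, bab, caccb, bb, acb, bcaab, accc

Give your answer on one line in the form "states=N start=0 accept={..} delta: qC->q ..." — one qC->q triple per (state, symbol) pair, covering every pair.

Fold the examples into a partial DFA from state 0: repeatedly fix the first undefined (state, symbol) met by the shortest-then-alphabetical prefix, trying targets in increasing order and rejecting any under which an Accept and a Reject string meet in one state with the same remainder; add a state when all current targets are rejected. Accepting states are where Accept strings end.
a: 0a undefined. 0a->0: ok.
b: 0b undefined. 0b->0: no, aa/ab meet in 0. Open state 1: 0b->1.
c: 0c undefined. 0c->0: no, aca/c meet in 0. 0c->1: ok.
ba: 1a undefined. 1a->0: ok.
bb: 1b undefined. 1b->0: no, cbaa/cb meet in 0. 1b->1: ok.
bc: 1c undefined. 1c->0: ok.
All examples now run through 2 states with every (state, symbol) defined. Accept strings end in {0}, Reject strings end in {1}; accept={0}.

states=2 start=0 accept={0} delta: 0a->0 0b->1 0c->1 1a->0 1b->1 1c->0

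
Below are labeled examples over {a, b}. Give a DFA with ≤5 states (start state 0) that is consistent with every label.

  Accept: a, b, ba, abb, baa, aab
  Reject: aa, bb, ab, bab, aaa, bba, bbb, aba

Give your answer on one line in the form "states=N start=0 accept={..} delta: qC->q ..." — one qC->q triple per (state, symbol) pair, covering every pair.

State merging on the prefix tree: take the shortest (then alphabetical) example prefix whose next move is undefined and point that move at state 0, else 1, else 2, ...; a target is out if some Accept/Reject pair would then sit in one state with the same input left (inseparable). If every existing state is out, open a new one.
a: 0a undefined. 0a->0: no, a/aa meet in 0. Open state 1: 0a->1.
b: 0b undefined. 0b->0: no, a/bba meet in 1. 0b->1: no, ba/aa meet in 1 with "a" left. Open state 2: 0b->2.
aa: 1a undefined. 1a->0: no, a/aaa meet in 1. 1a->1: no, a/aa meet in 1. 1a->2: no, b/aa meet in 2. Open state 3: 1a->3.
ab: 1b undefined. 1b->0: no, a/aba meet in 1. 1b->1: no, a/ab meet in 1. 1b->2: no, b/ab meet in 2. 1b->3: ok.
ba: 2a undefined. 2a->0: no, b/bab meet in 2. 2a->1: no, baa/aa meet in 3. 2a->2: ok.
bb: 2b undefined. 2b->0: no, a/bba meet in 1. 2b->1: no, a/bb meet in 1. 2b->2: no, b/bb meet in 2. 2b->3: no, abb/bbb meet in 3 with "b" left. Open state 4: 2b->4.
aaa: 3a undefined. 3a->0: ok.
aab: 3b undefined. 3b->0: no, abb/aaa meet in 0. 3b->1: ok.
bba: 4a undefined. 4a->0: ok.
bbb: 4b undefined. 4b->0: ok.
All examples now run through 5 states with every (state, symbol) defined. Accept strings end in {1,2}, Reject strings end in {0,3,4}; accept={1,2}.

states=5 start=0 accept={1,2} delta: 0a->1 0b->2 1a->3 1b->3 2a->2 2b->4 3a->0 3b->1 4a->0 4b->0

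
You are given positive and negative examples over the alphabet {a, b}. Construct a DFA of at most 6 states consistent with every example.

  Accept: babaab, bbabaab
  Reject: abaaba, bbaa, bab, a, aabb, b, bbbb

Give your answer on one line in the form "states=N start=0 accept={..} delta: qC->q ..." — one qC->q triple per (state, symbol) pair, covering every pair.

Fold the examples into a partial DFA from state 0: repeatedly fix the first undefined (state, symbol) met by the shortest-then-alphabetical prefix, trying targets in increasing order and rejecting any under which an Accept and a Reject string meet in one state with the same remainder; add a state when all current targets are rejected. Accepting states are where Accept strings end.
a: 0a undefined. 0a->0: ok.
b: 0b undefined. 0b->0: no, babaab/abaaba meet in 0. Open state 1: 0b->1.
ba: 1a undefined. 1a->0: no, babaab/bab meet in 1. 1a->1: ok.
bb: 1b undefined. 1b->0: no, babaab/b meet in 1. 1b->1: no, babaab/abaaba meet in 1. Open state 2: 1b->2.
bba: 2a undefined. 2a->0: no, babaab/b meet in 1. 2a->1: no, babaab/bab meet in 2. 2a->2: ok.
bbb: 2b undefined. 2b->0: no, babaab/a meet in 0. 2b->1: no, babaab/b meet in 1. 2b->2: no, babaab/abaaba meet in 2. Open state 3: 2b->3.
bbbb: 3b undefined. 3b->0: ok.
bbaba: 3a undefined. 3a->0: no, bbabaab/b meet in 1. 3a->1: no, bbabaab/abaaba meet in 2. 3a->2: ok.
All examples now run through 4 states with every (state, symbol) defined. Accept strings end in {3}, Reject strings end in {0,1,2}; accept={3}.

states=4 start=0 accept={3} delta: 0a->0 0b->1 1a->1 1b->2 2a->2 2b->3 3a->2 3b->0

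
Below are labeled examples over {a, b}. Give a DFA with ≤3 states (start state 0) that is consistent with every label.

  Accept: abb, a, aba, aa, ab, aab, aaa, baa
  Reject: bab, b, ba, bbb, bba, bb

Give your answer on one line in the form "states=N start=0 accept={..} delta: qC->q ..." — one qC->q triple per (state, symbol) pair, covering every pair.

states=3 start=0 accept={1} delta: 0a->1 0b->2 1a->1 1b->1 2a->0 2b->2

Grow the machine one transition at a time. Run the examples from 0; the earliest place one falls off (shortest prefix, ties alphabetical) gets sent to the lowest-numbered state that keeps every Accept/Reject pair distinguishable — a pair clashes when both reach the same state with identical unread suffix — and to a fresh state only if none does.
a: 0a undefined. 0a->0: no, abb/bb meet in 0 with "bb" left. Open state 1: 0a->1.
b: 0b undefined. 0b->0: no, a/ba meet in 1. 0b->1: no, abb/bbb meet in 1 with "bb" left. Open state 2: 0b->2.
aa: 1a undefined. 1a->0: no, aab/b meet in 2. 1a->1: ok.
ab: 1b undefined. 1b->0: no, abb/b meet in 2. 1b->1: ok.
ba: 2a undefined. 2a->0: ok.
bb: 2b undefined. 2b->0: no, abb/bba meet in 1. 2b->1: no, abb/bbb meet in 1. 2b->2: ok.
All examples now run through 3 states with every (state, symbol) defined. Accept strings end in {1}, Reject strings end in {0,2}; accept={1}.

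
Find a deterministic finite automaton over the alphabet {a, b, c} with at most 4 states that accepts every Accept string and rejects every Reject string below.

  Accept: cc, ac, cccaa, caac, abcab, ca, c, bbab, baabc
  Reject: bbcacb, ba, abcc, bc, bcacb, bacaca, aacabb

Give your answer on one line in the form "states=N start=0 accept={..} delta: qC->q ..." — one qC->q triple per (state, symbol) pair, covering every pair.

states=4 start=0 accept={0} delta: 0a->0 0b->1 0c->0 1a->1 1b->2 1c->3 2a->2 2b->0 2c->0 3a->3 3b->0 3c->1

Fold the examples into a partial DFA from state 0: repeatedly fix the first undefined (state, symbol) met by the shortest-then-alphabetical prefix, trying targets in increasing order and rejecting any under which an Accept and a Reject string meet in one state with the same remainder; add a state when all current targets are rejected. Accepting states are where Accept strings end.
a: 0a undefined. 0a->0: ok.
b: 0b undefined. 0b->0: no, cc/abcc meet in 0 with "cc" left. Open state 1: 0b->1.
c: 0c undefined. 0c->0: ok.
ba: 1a undefined. 1a->0: no, cc/ba meet in 0. 1a->1: ok.
bb: 1b undefined. 1b->0: no, cc/aacabb meet in 0. 1b->1: no, bbab/ba meet in 1. Open state 2: 1b->2.
bc: 1c undefined. 1c->0: no, cc/abcc meet in 0. 1c->1: no, abcab/bcacb meet in 2. 1c->2: no, baabc/abcc meet in 2 with "c" left. Open state 3: 1c->3.
bba: 2a undefined. 2a->0: no, bbab/ba meet in 1. 2a->1: no, bbab/aacabb meet in 2. 2a->2: ok.
bbc: 2c undefined. 2c->0: ok.
bca: 3a undefined. 3a->0: no, cc/bacaca meet in 0. 3a->1: no, abcab/aacabb meet in 2. 3a->2: no, cc/bacaca meet in 0. 3a->3: ok.
abcc: 3c undefined. 3c->0: no, cc/abcc meet in 0. 3c->1: ok.
bbab: 2b undefined. 2b->0: ok.
abcab: 3b undefined. 3b->0: ok.
All examples now run through 4 states with every (state, symbol) defined. Accept strings end in {0}, Reject strings end in {1,2,3}; accept={0}.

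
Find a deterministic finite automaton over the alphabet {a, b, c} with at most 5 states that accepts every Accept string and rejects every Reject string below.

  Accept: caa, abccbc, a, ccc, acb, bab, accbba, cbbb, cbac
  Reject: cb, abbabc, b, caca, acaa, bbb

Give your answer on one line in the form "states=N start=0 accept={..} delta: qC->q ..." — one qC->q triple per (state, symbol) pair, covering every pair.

Grow the machine one transition at a time. Run the examples from 0; the earliest place one falls off (shortest prefix, ties alphabetical) gets sent to the lowest-numbered state that keeps every Accept/Reject pair distinguishable — a pair clashes when both reach the same state with identical unread suffix — and to a fresh state only if none does.
a: 0a undefined. 0a->0: no, caa/acaa meet in 0 with "caa" left. Open state 1: 0a->1.
b: 0b undefined. 0b->0: ok.
c: 0c undefined. 0c->0: no, ccc/cb meet in 0. 0c->1: no, bab/cb meet in 1 with "b" left. Open state 2: 0c->2.
ab: 1b undefined. 1b->0: no, bab/b meet in 0. 1b->1: ok.
ac: 1c undefined. 1c->0: no, acb/b meet in 0. 1c->1: ok.
ca: 2a undefined. 2a->0: ok.
cb: 2b undefined. 2b->0: no, cbbb/cb meet in 0. 2b->1: no, caa/cb meet in 1. 2b->2: no, cbbb/cb meet in 2. Open state 3: 2b->3.
cc: 2c undefined. 2c->0: ok.
aca: 1a undefined. 1a->0: no, caa/acaa meet in 1. 1a->1: no, caa/abbabc meet in 1. 1a->2: ok.
cba: 3a undefined. 3a->0: ok.
cbb: 3b undefined. 3b->0: no, cbbb/b meet in 0. 3b->1: ok.
abbabc: 3c undefined. 3c->0: ok.
All examples now run through 4 states with every (state, symbol) defined. Accept strings end in {1,2}, Reject strings end in {0,3}; accept={1,2}.

states=4 start=0 accept={1,2} delta: 0a->1 0b->0 0c->2 1a->2 1b->1 1c->1 2a->0 2b->3 2c->0 3a->0 3b->1 3c->0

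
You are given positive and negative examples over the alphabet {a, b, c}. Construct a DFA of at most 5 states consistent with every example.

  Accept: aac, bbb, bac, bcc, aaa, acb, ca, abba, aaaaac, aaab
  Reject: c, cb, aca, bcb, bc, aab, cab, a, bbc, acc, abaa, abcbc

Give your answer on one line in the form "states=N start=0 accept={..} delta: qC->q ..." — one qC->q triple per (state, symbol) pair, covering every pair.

Grow the machine one transition at a time. Run the examples from 0; the earliest place one falls off (shortest prefix, ties alphabetical) gets sent to the lowest-numbered state that keeps every Accept/Reject pair distinguishable — a pair clashes when both reach the same state with identical unread suffix — and to a fresh state only if none does.
a: 0a undefined. 0a->0: no, aac/c meet in 0 with "c" left. Open state 1: 0a->1.
b: 0b undefined. 0b->0: ok.
c: 0c undefined. 0c->0: no, bbb/c meet in 0. 0c->1: ok.
aa: 1a undefined. 1a->0: no, aac/c meet in 1. 1a->1: no, aaa/c meet in 1. Open state 2: 1a->2.
ab: 1b undefined. 1b->0: no, bbb/cb meet in 0. 1b->1: no, aaa/abaa meet in 2 with "a" left. 1b->2: no, ca/cb meet in 2. Open state 3: 1b->3.
ac: 1c undefined. 1c->0: ok.
aaa: 2a undefined. 2a->0: ok.
aab: 2b undefined. 2b->0: no, bbb/aab meet in 0. 2b->1: ok.
aac: 2c undefined. 2c->0: ok.
aba: 3a undefined. 3a->0: ok.
abb: 3b undefined. 3b->0: no, abba/c meet in 1. 3b->1: ok.
abc: 3c undefined. 3c->0: ok.
All examples now run through 4 states with every (state, symbol) defined. Accept strings end in {0,2}, Reject strings end in {1,3}; accept={0,2}.

states=4 start=0 accept={0,2} delta: 0a->1 0b->0 0c->1 1a->2 1b->3 1c->0 2a->0 2b->1 2c->0 3a->0 3b->1 3c->0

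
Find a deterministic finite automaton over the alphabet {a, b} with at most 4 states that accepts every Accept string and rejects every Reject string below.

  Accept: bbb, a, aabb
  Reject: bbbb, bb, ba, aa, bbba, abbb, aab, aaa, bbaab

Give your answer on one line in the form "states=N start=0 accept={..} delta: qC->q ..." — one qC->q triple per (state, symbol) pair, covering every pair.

Fold the examples into a partial DFA from state 0: repeatedly fix the first undefined (state, symbol) met by the shortest-then-alphabetical prefix, trying targets in increasing order and rejecting any under which an Accept and a Reject string meet in one state with the same remainder; add a state when all current targets are rejected. Accepting states are where Accept strings end.
a: 0a undefined. 0a->0: no, bbb/abbb meet in 0 with "bbb" left. Open state 1: 0a->1.
b: 0b undefined. 0b->0: no, bbb/bbbb meet in 0. 0b->1: ok.
aa: 1a undefined. 1a->0: no, a/aab meet in 1. 1a->1: no, a/ba meet in 1. Open state 2: 1a->2.
ab: 1b undefined. 1b->0: ok.
aaa: 2a undefined. 2a->0: ok.
aab: 2b undefined. 2b->0: ok.
All examples now run through 3 states with every (state, symbol) defined. Accept strings end in {1}, Reject strings end in {0,2}; accept={1}.

states=3 start=0 accept={1} delta: 0a->1 0b->1 1a->2 1b->0 2a->0 2b->0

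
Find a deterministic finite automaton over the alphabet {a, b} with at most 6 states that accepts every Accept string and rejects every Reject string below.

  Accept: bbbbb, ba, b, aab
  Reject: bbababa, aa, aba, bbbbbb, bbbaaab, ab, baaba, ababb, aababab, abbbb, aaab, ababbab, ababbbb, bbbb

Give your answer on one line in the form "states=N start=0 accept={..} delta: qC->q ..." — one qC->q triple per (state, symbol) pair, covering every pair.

states=5 start=0 accept={2} delta: 0a->1 0b->2 1a->0 1b->1 2a->2 2b->3 3a->3 3b->4 4a->1 4b->0

Fold the examples into a partial DFA from state 0: repeatedly fix the first undefined (state, symbol) met by the shortest-then-alphabetical prefix, trying targets in increasing order and rejecting any under which an Accept and a Reject string meet in one state with the same remainder; add a state when all current targets are rejected. Accepting states are where Accept strings end.
a: 0a undefined. 0a->0: no, ba/aba meet in 0 with "ba" left. Open state 1: 0a->1.
b: 0b undefined. 0b->0: no, bbbbb/bbbbbb meet in 0. 0b->1: no, bbbbb/abbbb meet in 1 with "bbbb" left. Open state 2: 0b->2.
aa: 1a undefined. 1a->0: ok.
ab: 1b undefined. 1b->0: no, b/ababb meet in 2. 1b->1: ok.
ba: 2a undefined. 2a->0: no, ba/aa meet in 0. 2a->1: no, ba/ab meet in 1. 2a->2: ok.
bb: 2b undefined. 2b->0: no, bbbbb/bbababa meet in 2. 2b->1: no, bbbbb/bbbbbb meet in 1. 2b->2: no, bbbbb/bbababa meet in 2. Open state 3: 2b->3.
bba: 3a undefined. 3a->0: no, ba/aababab meet in 2. 3a->1: no, ba/bbababa meet in 2. 3a->2: no, ba/bbababa meet in 2. 3a->3: ok.
bbb: 3b undefined. 3b->0: no, bbbbb/baaba meet in 3. 3b->1: no, bbbbb/bbbbbb meet in 1. 3b->2: no, bbbbb/aababab meet in 2. 3b->3: no, bbbbb/bbababa meet in 3. Open state 4: 3b->4.
bbba: 4a undefined. 4a->0: no, ba/bbababa meet in 2. 4a->1: ok.
bbbb: 4b undefined. 4b->0: ok.
All examples now run through 5 states with every (state, symbol) defined. Accept strings end in {2}, Reject strings end in {0,1,3,4}; accept={2}.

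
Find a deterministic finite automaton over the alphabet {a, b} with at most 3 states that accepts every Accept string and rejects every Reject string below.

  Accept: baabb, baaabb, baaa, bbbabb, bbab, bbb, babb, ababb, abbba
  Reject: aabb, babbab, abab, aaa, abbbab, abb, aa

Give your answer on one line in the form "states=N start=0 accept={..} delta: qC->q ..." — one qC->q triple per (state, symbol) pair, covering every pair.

Grow the machine one transition at a time. Run the examples from 0; the earliest place one falls off (shortest prefix, ties alphabetical) gets sent to the lowest-numbered state that keeps every Accept/Reject pair distinguishable — a pair clashes when both reach the same state with identical unread suffix — and to a fresh state only if none does.
a: 0a undefined. 0a->0: ok.
b: 0b undefined. 0b->0: no, baabb/aabb meet in 0. Open state 1: 0b->1.
ba: 1a undefined. 1a->0: no, baabb/aabb meet in 1 with "b" left. 1a->1: ok.
bb: 1b undefined. 1b->0: ok.
All examples now run through 2 states with every (state, symbol) defined. Accept strings end in {1}, Reject strings end in {0}; accept={1}.

states=2 start=0 accept={1} delta: 0a->0 0b->1 1a->1 1b->0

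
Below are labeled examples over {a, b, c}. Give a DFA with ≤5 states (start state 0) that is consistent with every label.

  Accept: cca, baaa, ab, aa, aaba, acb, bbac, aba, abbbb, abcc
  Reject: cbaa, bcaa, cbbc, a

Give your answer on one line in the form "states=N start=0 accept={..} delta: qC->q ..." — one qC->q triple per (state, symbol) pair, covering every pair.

Fold the examples into a partial DFA from state 0: repeatedly fix the first undefined (state, symbol) met by the shortest-then-alphabetical prefix, trying targets in increasing order and rejecting any under which an Accept and a Reject string meet in one state with the same remainder; add a state when all current targets are rejected. Accepting states are where Accept strings end.
a: 0a undefined. 0a->0: no, aa/a meet in 0. Open state 1: 0a->1.
b: 0b undefined. 0b->0: ok.
c: 0c undefined. 0c->0: no, cca/a meet in 1. 0c->1: no, baaa/bcaa meet in 1 with "aa" left. Open state 2: 0c->2.
aa: 1a undefined. 1a->0: no, baaa/a meet in 1. 1a->1: no, baaa/a meet in 1. 1a->2: ok.
ab: 1b undefined. 1b->0: no, aba/a meet in 1. 1b->1: no, ab/a meet in 1. 1b->2: ok.
ac: 1c undefined. 1c->0: ok.
cb: 2b undefined. 2b->0: no, ab/cbaa meet in 2. 2b->1: no, baaa/cbaa meet in 2 with "a" left. 2b->2: ok.
cc: 2c undefined. 2c->0: no, cca/a meet in 1. 2c->1: ok.
aba: 2a undefined. 2a->0: ok.
All examples now run through 3 states with every (state, symbol) defined. Accept strings end in {0,2}, Reject strings end in {1}; accept={0,2}.

states=3 start=0 accept={0,2} delta: 0a->1 0b->0 0c->2 1a->2 1b->2 1c->0 2a->0 2b->2 2c->1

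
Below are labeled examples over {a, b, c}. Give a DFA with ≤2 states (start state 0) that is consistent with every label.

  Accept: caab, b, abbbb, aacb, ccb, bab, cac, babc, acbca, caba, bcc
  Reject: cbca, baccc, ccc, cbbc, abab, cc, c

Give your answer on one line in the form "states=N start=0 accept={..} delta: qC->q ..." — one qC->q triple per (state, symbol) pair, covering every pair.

states=2 start=0 accept={1} delta: 0a->1 0b->1 0c->0 1a->0 1b->0 1c->1

Grow the machine one transition at a time. Run the examples from 0; the earliest place one falls off (shortest prefix, ties alphabetical) gets sent to the lowest-numbered state that keeps every Accept/Reject pair distinguishable — a pair clashes when both reach the same state with identical unread suffix — and to a fresh state only if none does.
a: 0a undefined. 0a->0: no, bab/abab meet in 0 with "bab" left. Open state 1: 0a->1.
b: 0b undefined. 0b->0: no, bcc/cc meet in 0 with "cc" left. 0b->1: ok.
c: 0c undefined. 0c->0: ok.
aa: 1a undefined. 1a->0: ok.
ab: 1b undefined. 1b->0: ok.
ac: 1c undefined. 1c->0: no, caab/cbca meet in 1. 1c->1: ok.
All examples now run through 2 states with every (state, symbol) defined. Accept strings end in {1}, Reject strings end in {0}; accept={1}.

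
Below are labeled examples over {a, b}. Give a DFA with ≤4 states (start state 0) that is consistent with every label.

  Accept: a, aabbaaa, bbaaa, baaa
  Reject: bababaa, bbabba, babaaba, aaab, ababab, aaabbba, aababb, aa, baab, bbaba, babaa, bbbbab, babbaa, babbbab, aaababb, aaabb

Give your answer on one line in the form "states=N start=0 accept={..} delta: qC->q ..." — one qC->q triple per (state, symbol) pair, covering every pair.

State merging on the prefix tree: take the shortest (then alphabetical) example prefix whose next move is undefined and point that move at state 0, else 1, else 2, ...; a target is out if some Accept/Reject pair would then sit in one state with the same input left (inseparable). If every existing state is out, open a new one.
a: 0a undefined. 0a->0: no, a/aa meet in 0. Open state 1: 0a->1.
b: 0b undefined. 0b->0: ok.
aa: 1a undefined. 1a->0: ok.
ab: 1b undefined. 1b->0: no, a/bbabba meet in 1. 1b->1: no, a/aaab meet in 1. Open state 2: 1b->2.
aba: 2a undefined. 2a->0: no, a/babaa meet in 1. 2a->1: no, a/babaaba meet in 1. 2a->2: ok.
abab: 2b undefined. 2b->0: no, a/bbabba meet in 1. 2b->1: no, a/bababaa meet in 1. 2b->2: ok.
All examples now run through 3 states with every (state, symbol) defined. Accept strings end in {1}, Reject strings end in {0,2}; accept={1}.

states=3 start=0 accept={1} delta: 0a->1 0b->0 1a->0 1b->2 2a->2 2b->2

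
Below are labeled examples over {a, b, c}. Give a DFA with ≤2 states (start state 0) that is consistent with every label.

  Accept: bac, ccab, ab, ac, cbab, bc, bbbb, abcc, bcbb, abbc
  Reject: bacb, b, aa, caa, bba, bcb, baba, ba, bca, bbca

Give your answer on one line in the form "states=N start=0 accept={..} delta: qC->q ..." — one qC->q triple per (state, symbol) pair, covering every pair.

states=2 start=0 accept={0} delta: 0a->1 0b->1 0c->0 1a->1 1b->0 1c->0

State merging on the prefix tree: take the shortest (then alphabetical) example prefix whose next move is undefined and point that move at state 0, else 1, else 2, ...; a target is out if some Accept/Reject pair would then sit in one state with the same input left (inseparable). If every existing state is out, open a new one.
a: 0a undefined. 0a->0: no, ab/b meet in 0 with "b" left. Open state 1: 0a->1.
b: 0b undefined. 0b->0: no, bbbb/b meet in 0. 0b->1: ok.
c: 0c undefined. 0c->0: ok.
aa: 1a undefined. 1a->0: no, bac/aa meet in 0. 1a->1: ok.
ab: 1b undefined. 1b->0: ok.
ac: 1c undefined. 1c->0: ok.
All examples now run through 2 states with every (state, symbol) defined. Accept strings end in {0}, Reject strings end in {1}; accept={0}.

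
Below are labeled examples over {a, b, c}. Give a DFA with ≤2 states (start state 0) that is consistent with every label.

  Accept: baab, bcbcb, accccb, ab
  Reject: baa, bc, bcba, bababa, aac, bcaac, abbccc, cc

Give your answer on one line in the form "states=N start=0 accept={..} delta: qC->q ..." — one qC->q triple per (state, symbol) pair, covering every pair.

states=2 start=0 accept={1} delta: 0a->0 0b->1 0c->0 1a->0 1b->0 1c->0

State merging on the prefix tree: take the shortest (then alphabetical) example prefix whose next move is undefined and point that move at state 0, else 1, else 2, ...; a target is out if some Accept/Reject pair would then sit in one state with the same input left (inseparable). If every existing state is out, open a new one.
a: 0a undefined. 0a->0: ok.
b: 0b undefined. 0b->0: no, baab/baa meet in 0. Open state 1: 0b->1.
c: 0c undefined. 0c->0: ok.
ba: 1a undefined. 1a->0: ok.
bc: 1c undefined. 1c->0: ok.
abb: 1b undefined. 1b->0: ok.
All examples now run through 2 states with every (state, symbol) defined. Accept strings end in {1}, Reject strings end in {0}; accept={1}.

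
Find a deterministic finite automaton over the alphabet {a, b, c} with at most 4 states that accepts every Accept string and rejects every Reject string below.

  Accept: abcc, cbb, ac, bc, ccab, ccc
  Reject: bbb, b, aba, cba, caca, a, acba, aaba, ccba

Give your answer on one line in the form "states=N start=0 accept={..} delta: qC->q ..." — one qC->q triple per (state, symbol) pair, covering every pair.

states=3 start=0 accept={1,2} delta: 0a->0 0b->0 0c->1 1a->0 1b->1 1c->2 2a->1 2b->0 2c->1

Grow the machine one transition at a time. Run the examples from 0; the earliest place one falls off (shortest prefix, ties alphabetical) gets sent to the lowest-numbered state that keeps every Accept/Reject pair distinguishable — a pair clashes when both reach the same state with identical unread suffix — and to a fresh state only if none does.
a: 0a undefined. 0a->0: ok.
b: 0b undefined. 0b->0: ok.
c: 0c undefined. 0c->0: no, abcc/bbb meet in 0. Open state 1: 0c->1.
ca: 1a undefined. 1a->0: ok.
cb: 1b undefined. 1b->0: no, cbb/bbb meet in 0. 1b->1: ok.
cc: 1c undefined. 1c->0: no, abcc/bbb meet in 0. 1c->1: no, ccab/bbb meet in 0. Open state 2: 1c->2.
cca: 2a undefined. 2a->0: no, ccab/bbb meet in 0. 2a->1: ok.
ccb: 2b undefined. 2b->0: ok.
ccc: 2c undefined. 2c->0: no, ccc/bbb meet in 0. 2c->1: ok.
All examples now run through 3 states with every (state, symbol) defined. Accept strings end in {1,2}, Reject strings end in {0}; accept={1,2}.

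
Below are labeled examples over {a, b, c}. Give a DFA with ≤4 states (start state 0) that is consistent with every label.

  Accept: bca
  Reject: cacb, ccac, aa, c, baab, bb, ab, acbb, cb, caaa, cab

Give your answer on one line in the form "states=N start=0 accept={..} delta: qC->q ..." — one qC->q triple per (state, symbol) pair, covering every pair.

Fold the examples into a partial DFA from state 0: repeatedly fix the first undefined (state, symbol) met by the shortest-then-alphabetical prefix, trying targets in increasing order and rejecting any under which an Accept and a Reject string meet in one state with the same remainder; add a state when all current targets are rejected. Accepting states are where Accept strings end.
a: 0a undefined. 0a->0: ok.
b: 0b undefined. 0b->0: ok.
c: 0c undefined. 0c->0: no, bca/cacb meet in 0. Open state 1: 0c->1.
ca: 1a undefined. 1a->0: no, bca/aa meet in 0. 1a->1: no, bca/c meet in 1. Open state 2: 1a->2.
cb: 1b undefined. 1b->0: ok.
cc: 1c undefined. 1c->0: ok.
caa: 2a undefined. 2a->0: ok.
cab: 2b undefined. 2b->0: ok.
cac: 2c undefined. 2c->0: ok.
All examples now run through 3 states with every (state, symbol) defined. Accept strings end in {2}, Reject strings end in {0,1}; accept={2}.

states=3 start=0 accept={2} delta: 0a->0 0b->0 0c->1 1a->2 1b->0 1c->0 2a->0 2b->0 2c->0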